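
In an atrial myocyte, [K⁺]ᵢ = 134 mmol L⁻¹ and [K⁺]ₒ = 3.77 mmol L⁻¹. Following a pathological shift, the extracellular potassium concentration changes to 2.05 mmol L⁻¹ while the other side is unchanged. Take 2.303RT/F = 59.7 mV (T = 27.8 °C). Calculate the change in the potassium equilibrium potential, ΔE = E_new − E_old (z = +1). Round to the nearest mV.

-16 mV

E_old = (59.7/1)·log₁₀(3.77/134) = -92.58 mV
E_new = (59.7/1)·log₁₀(2.05/134) = -108.38 mV
ΔE = -108.38 − (-92.58) = -15.80 mV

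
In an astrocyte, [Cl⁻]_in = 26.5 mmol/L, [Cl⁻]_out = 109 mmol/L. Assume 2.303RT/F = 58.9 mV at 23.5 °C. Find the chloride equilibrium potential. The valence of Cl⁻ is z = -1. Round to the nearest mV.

-36 mV

E = (58.9/z) · log₁₀([Cl⁻]_out/[Cl⁻]_in) with z = -1.
For an anion, dividing by z = -1 reverses the sign.
= (58.9/-1) · log₁₀(109/26.5) = -58.90 · log₁₀(4.113)
= -58.90 · (0.6142) = -36.18 mV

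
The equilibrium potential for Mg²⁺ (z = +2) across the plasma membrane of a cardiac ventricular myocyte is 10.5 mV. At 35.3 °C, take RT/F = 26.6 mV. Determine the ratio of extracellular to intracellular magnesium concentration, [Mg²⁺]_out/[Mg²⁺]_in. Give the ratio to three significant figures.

2.20

ln([out]/[in]) = E·z/(26.6) = 10.5 × 2 / 26.6 = 0.7895
[out]/[in] = e^(0.7895) = 2.202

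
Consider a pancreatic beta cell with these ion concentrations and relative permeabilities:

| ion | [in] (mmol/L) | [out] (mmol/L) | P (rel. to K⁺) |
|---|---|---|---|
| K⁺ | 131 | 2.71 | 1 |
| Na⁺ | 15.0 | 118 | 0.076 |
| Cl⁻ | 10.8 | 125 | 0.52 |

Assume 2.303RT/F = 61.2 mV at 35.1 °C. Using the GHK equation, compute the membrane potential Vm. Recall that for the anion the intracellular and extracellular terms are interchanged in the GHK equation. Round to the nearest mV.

-65 mV

Vm = 61.2 · log₁₀[(Σ P·[cation]ₒ + Σ P·[anion]ᵢ) / (Σ P·[cation]ᵢ + Σ P·[anion]ₒ)]
Numerator = 1×2.71 + 0.076×118 + 0.52×10.8 = 17.29
Denominator = 1×131 + 0.076×15.0 + 0.52×125 = 197.1
Vm = 61.2 · log₁₀(0.087724) = 61.2 × (-1.0569) = -64.68 mV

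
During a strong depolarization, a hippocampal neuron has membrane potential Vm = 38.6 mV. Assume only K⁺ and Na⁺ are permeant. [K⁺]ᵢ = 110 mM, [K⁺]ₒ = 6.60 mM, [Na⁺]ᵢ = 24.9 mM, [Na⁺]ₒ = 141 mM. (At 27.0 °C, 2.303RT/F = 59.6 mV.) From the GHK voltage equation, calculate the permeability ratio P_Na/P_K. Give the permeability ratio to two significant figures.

16

Let α = P_Na/P_K. GHK: Vm = 59.6·log₁₀[(Kₒ + α·Naₒ)/(Kᵢ + α·Naᵢ)].
10^(Vm/59.6) = 10^(38.6/59.6) = 4.4427
So 4.4427·(Kᵢ + α·Naᵢ) = Kₒ + α·Naₒ → α = (4.4427·110.0 − 6.6) / (141.0 − 4.4427·24.9)
α = (488.7 − 6.6) / (141.0 − 110.6) = 482.1/30.38 = 15.87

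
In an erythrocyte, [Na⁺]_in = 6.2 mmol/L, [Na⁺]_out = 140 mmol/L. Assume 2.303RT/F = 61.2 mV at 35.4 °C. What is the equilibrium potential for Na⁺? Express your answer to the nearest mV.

E = (61.2/z) · log₁₀([Na⁺]_out/[Na⁺]_in) with z = +1.
= (61.2/1) · log₁₀(140/6.2) = 61.20 · log₁₀(22.58)
= 61.20 · (1.3537) = 82.85 mV

83 mV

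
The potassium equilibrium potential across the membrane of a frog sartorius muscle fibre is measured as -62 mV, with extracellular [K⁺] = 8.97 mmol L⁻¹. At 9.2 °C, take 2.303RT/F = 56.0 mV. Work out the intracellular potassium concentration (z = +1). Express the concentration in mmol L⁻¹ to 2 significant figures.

Nernst: E = (56.0/1) · log₁₀([out]/[in]), so log₁₀([out]/[in]) = -62.0 × 1 / 56.0 = -1.1071.
[out]/[in] = 10^(-1.1071) = 0.07814.
[in] = 8.97 / 0.07814 = 114.8 mmol L⁻¹.

110 mmol L⁻¹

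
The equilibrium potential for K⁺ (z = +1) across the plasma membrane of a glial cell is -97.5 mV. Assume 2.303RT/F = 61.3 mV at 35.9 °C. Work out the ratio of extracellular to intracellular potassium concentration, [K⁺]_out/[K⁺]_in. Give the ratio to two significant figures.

log₁₀([out]/[in]) = E·z/(61.3) = -97.5 × 1 / 61.3 = -1.5905
[out]/[in] = 10^(-1.5905) = 0.02567

0.026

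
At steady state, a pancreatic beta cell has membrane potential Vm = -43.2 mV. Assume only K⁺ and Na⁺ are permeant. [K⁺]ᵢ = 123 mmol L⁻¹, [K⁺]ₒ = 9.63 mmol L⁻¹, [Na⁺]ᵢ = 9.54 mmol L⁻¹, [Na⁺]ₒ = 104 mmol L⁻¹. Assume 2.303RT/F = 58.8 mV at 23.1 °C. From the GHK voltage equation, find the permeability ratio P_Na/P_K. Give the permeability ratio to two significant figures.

0.13

Let α = P_Na/P_K. GHK: Vm = 58.8·log₁₀[(Kₒ + α·Naₒ)/(Kᵢ + α·Naᵢ)].
10^(Vm/58.8) = 10^(-43.2/58.8) = 0.18421
So 0.18421·(Kᵢ + α·Naᵢ) = Kₒ + α·Naₒ → α = (0.18421·123.0 − 9.63) / (104.0 − 0.18421·9.54)
α = (22.66 − 9.63) / (104.0 − 1.757) = 13.03/102.2 = 0.1274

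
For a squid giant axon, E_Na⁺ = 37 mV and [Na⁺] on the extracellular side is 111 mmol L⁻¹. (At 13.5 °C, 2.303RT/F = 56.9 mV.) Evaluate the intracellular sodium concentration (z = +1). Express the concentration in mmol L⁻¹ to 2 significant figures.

25 mmol L⁻¹

Nernst: E = (56.9/1) · log₁₀([out]/[in]), so log₁₀([out]/[in]) = 37.0 × 1 / 56.9 = 0.6503.
[out]/[in] = 10^(0.6503) = 4.47.
[in] = 111 / 4.47 = 24.83 mmol L⁻¹.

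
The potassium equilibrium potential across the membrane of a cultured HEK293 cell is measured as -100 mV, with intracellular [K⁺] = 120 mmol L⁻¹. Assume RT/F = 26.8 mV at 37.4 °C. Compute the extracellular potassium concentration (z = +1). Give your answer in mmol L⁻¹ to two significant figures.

Nernst: E = (26.8/1) · ln([out]/[in]), so ln([out]/[in]) = -100.0 × 1 / 26.8 = -3.7313.
[out]/[in] = e^(-3.7313) = 0.02396.
[out] = 0.02396 × 120 = 2.875 mmol L⁻¹.

2.9 mmol L⁻¹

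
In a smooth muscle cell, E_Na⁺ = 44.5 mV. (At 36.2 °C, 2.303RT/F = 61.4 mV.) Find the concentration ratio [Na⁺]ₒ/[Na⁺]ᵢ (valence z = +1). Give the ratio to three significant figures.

log₁₀([out]/[in]) = E·z/(61.4) = 44.5 × 1 / 61.4 = 0.7248
[out]/[in] = 10^(0.7248) = 5.306

5.31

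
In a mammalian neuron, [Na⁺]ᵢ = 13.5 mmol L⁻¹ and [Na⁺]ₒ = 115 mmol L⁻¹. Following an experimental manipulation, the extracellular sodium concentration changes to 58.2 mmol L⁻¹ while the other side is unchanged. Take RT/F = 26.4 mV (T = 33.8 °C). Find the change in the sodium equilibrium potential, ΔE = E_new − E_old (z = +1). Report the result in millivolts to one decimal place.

-18.0 mV

E_old = (26.4/1)·ln(115/13.5) = 56.56 mV
E_new = (26.4/1)·ln(58.2/13.5) = 38.58 mV
ΔE = 38.58 − (56.56) = -17.98 mV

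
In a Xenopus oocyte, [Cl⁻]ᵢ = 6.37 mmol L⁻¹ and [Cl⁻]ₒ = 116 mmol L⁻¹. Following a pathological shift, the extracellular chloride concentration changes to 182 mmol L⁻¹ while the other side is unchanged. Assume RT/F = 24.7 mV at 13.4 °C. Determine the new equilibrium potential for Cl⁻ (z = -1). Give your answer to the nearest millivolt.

-83 mV

After the shift: [Cl⁻]_out = 182, [Cl⁻]_in = 6.37 mmol L⁻¹.
E_new = (24.7/-1)·ln(182/6.37) = -24.70 · (3.3524) = -82.80 mV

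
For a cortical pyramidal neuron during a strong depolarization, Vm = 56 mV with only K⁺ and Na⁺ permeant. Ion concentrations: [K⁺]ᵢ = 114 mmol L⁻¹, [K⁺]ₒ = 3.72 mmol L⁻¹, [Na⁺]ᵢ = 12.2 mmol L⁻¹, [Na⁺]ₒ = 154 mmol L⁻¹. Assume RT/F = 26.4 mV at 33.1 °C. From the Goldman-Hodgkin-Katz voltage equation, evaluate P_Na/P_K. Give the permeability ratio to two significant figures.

18

Let α = P_Na/P_K. GHK: Vm = 26.4·ln[(Kₒ + α·Naₒ)/(Kᵢ + α·Naᵢ)].
e^(Vm/26.4) = e^(56.0/26.4) = 8.3412
So 8.3412·(Kᵢ + α·Naᵢ) = Kₒ + α·Naₒ → α = (8.3412·114.0 − 3.72) / (154.0 − 8.3412·12.2)
α = (950.9 − 3.72) / (154.0 − 101.8) = 947.2/52.24 = 18.13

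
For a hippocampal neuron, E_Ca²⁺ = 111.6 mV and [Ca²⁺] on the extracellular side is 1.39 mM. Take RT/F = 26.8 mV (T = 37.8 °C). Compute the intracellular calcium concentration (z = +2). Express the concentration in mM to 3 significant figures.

0.000336 mM

Nernst: E = (26.8/2) · ln([out]/[in]), so ln([out]/[in]) = 111.6 × 2 / 26.8 = 8.3284.
[out]/[in] = e^(8.3284) = 4140.
[in] = 1.39 / 4140 = 0.0003358 mM.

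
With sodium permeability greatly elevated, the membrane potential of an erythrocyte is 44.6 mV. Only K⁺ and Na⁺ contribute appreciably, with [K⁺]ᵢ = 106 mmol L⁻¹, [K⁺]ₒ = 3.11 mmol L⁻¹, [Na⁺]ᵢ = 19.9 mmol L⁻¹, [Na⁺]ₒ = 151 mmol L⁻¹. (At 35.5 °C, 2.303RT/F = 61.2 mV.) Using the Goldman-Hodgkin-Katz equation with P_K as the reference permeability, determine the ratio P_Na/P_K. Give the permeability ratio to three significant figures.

Let α = P_Na/P_K. GHK: Vm = 61.2·log₁₀[(Kₒ + α·Naₒ)/(Kᵢ + α·Naᵢ)].
10^(Vm/61.2) = 10^(44.6/61.2) = 5.355
So 5.355·(Kᵢ + α·Naᵢ) = Kₒ + α·Naₒ → α = (5.355·106.0 − 3.11) / (151.0 − 5.355·19.9)
α = (567.6 − 3.11) / (151.0 − 106.6) = 564.5/44.44 = 12.7

12.7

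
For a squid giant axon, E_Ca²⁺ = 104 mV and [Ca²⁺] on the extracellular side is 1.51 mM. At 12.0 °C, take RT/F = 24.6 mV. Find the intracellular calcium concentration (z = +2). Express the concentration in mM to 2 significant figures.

Nernst: E = (24.6/2) · ln([out]/[in]), so ln([out]/[in]) = 104.0 × 2 / 24.6 = 8.4553.
[out]/[in] = e^(8.4553) = 4700.
[in] = 1.51 / 4700 = 0.0003213 mM.

0.00032 mM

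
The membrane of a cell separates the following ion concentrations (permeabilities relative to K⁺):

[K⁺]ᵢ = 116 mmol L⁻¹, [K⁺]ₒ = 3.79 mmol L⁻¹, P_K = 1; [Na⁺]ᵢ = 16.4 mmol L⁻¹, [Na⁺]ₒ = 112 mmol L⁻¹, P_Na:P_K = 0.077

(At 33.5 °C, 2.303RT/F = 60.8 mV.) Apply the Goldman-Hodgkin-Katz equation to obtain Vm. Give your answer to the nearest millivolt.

Vm = 60.8 · log₁₀[(Σ P·[cation]ₒ + Σ P·[anion]ᵢ) / (Σ P·[cation]ᵢ + Σ P·[anion]ₒ)]
Numerator = 1×3.79 + 0.077×112 = 12.41
Denominator = 1×116 + 0.077×16.4 = 117.3
Vm = 60.8 · log₁₀(0.10586) = 60.8 × (-0.9752) = -59.30 mV

-59 mV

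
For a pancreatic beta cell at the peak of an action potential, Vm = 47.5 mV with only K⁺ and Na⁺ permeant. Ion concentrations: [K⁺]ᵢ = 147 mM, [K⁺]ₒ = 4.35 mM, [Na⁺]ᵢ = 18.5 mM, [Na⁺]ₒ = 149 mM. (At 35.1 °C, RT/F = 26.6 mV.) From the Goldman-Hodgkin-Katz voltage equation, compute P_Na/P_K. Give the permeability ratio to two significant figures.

23

Let α = P_Na/P_K. GHK: Vm = 26.6·ln[(Kₒ + α·Naₒ)/(Kᵢ + α·Naᵢ)].
e^(Vm/26.6) = e^(47.5/26.6) = 5.9638
So 5.9638·(Kᵢ + α·Naᵢ) = Kₒ + α·Naₒ → α = (5.9638·147.0 − 4.35) / (149.0 − 5.9638·18.5)
α = (876.7 − 4.35) / (149.0 − 110.3) = 872.3/38.67 = 22.56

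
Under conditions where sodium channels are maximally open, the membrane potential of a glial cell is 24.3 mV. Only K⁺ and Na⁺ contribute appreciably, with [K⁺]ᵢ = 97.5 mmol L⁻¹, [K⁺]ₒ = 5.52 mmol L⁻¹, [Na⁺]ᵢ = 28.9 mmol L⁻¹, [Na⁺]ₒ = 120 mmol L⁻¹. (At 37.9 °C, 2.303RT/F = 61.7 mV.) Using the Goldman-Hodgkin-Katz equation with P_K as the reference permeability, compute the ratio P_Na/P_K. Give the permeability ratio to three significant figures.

Let α = P_Na/P_K. GHK: Vm = 61.7·log₁₀[(Kₒ + α·Naₒ)/(Kᵢ + α·Naᵢ)].
10^(Vm/61.7) = 10^(24.3/61.7) = 2.4765
So 2.4765·(Kᵢ + α·Naᵢ) = Kₒ + α·Naₒ → α = (2.4765·97.5 − 5.52) / (120.0 − 2.4765·28.9)
α = (241.5 − 5.52) / (120.0 − 71.57) = 235.9/48.43 = 4.872

4.87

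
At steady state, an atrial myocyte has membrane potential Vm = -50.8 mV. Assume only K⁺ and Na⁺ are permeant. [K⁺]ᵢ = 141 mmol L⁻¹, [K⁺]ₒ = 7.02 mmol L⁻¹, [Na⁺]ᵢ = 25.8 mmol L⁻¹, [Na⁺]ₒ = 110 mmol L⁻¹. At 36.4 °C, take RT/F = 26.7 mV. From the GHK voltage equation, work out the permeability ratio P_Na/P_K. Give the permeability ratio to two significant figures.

0.13

Let α = P_Na/P_K. GHK: Vm = 26.7·ln[(Kₒ + α·Naₒ)/(Kᵢ + α·Naᵢ)].
e^(Vm/26.7) = e^(-50.8/26.7) = 0.14918
So 0.14918·(Kᵢ + α·Naᵢ) = Kₒ + α·Naₒ → α = (0.14918·141.0 − 7.02) / (110.0 − 0.14918·25.8)
α = (21.03 − 7.02) / (110.0 − 3.849) = 14.01/106.2 = 0.132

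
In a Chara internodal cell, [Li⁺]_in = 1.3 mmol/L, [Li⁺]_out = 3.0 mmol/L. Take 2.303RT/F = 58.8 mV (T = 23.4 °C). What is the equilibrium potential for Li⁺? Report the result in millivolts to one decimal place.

21.4 mV

E = (58.8/z) · log₁₀([Li⁺]_out/[Li⁺]_in) with z = +1.
= (58.8/1) · log₁₀(3.0/1.3) = 58.80 · log₁₀(2.308)
= 58.80 · (0.3632) = 21.35 mV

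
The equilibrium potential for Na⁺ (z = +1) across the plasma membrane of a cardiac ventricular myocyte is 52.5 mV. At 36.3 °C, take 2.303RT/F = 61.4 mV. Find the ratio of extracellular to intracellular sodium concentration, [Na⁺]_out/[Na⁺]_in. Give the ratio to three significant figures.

log₁₀([out]/[in]) = E·z/(61.4) = 52.5 × 1 / 61.4 = 0.8550
[out]/[in] = 10^(0.8550) = 7.162

7.16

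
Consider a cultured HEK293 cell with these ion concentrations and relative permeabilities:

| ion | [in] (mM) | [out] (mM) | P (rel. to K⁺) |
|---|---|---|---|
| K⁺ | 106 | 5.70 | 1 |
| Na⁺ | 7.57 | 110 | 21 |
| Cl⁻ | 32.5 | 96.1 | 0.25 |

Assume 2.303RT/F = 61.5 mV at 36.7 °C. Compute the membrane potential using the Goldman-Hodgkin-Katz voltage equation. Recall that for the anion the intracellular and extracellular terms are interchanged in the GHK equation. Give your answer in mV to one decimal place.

Vm = 61.5 · log₁₀[(Σ P·[cation]ₒ + Σ P·[anion]ᵢ) / (Σ P·[cation]ᵢ + Σ P·[anion]ₒ)]
Numerator = 1×5.70 + 21×110 + 0.25×32.5 = 2324
Denominator = 1×106 + 21×7.57 + 0.25×96.1 = 289
Vm = 61.5 · log₁₀(8.0411) = 61.5 × (0.9053) = 55.68 mV

55.7 mV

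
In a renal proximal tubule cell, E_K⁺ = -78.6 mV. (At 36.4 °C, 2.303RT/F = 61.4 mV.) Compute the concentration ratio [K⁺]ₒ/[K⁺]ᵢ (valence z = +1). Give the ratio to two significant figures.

log₁₀([out]/[in]) = E·z/(61.4) = -78.6 × 1 / 61.4 = -1.2801
[out]/[in] = 10^(-1.2801) = 0.05247

0.052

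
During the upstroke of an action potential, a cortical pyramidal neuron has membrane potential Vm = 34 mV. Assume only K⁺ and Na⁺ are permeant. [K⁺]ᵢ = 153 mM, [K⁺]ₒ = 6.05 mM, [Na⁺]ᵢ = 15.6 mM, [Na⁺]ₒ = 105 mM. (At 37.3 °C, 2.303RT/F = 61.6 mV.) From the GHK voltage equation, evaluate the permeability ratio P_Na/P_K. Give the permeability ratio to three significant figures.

Let α = P_Na/P_K. GHK: Vm = 61.6·log₁₀[(Kₒ + α·Naₒ)/(Kᵢ + α·Naᵢ)].
10^(Vm/61.6) = 10^(34.0/61.6) = 3.5641
So 3.5641·(Kᵢ + α·Naᵢ) = Kₒ + α·Naₒ → α = (3.5641·153.0 − 6.05) / (105.0 − 3.5641·15.6)
α = (545.3 − 6.05) / (105.0 − 55.6) = 539.3/49.4 = 10.92

10.9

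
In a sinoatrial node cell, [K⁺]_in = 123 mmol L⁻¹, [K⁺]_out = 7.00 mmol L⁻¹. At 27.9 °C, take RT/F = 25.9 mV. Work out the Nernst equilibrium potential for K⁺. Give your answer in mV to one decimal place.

E = (25.9/z) · ln([K⁺]_out/[K⁺]_in) with z = +1.
= (25.9/1) · ln(7.00/123) = 25.90 · ln(0.05691)
= 25.90 · (-2.8663) = -74.24 mV

-74.2 mV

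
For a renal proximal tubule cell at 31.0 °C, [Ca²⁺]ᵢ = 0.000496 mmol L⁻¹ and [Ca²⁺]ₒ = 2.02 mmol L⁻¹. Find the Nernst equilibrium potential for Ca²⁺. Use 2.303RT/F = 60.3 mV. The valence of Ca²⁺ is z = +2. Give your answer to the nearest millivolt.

E = (60.3/z) · log₁₀([Ca²⁺]_out/[Ca²⁺]_in) with z = +2.
= (60.3/2) · log₁₀(2.02/0.000496) = 30.15 · log₁₀(4073)
= 30.15 · (3.6099) = 108.84 mV

109 mV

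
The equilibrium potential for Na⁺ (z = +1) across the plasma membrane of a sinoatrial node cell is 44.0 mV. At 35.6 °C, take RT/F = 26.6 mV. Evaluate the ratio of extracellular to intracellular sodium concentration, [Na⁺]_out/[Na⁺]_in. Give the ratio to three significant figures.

ln([out]/[in]) = E·z/(26.6) = 44.0 × 1 / 26.6 = 1.6541
[out]/[in] = e^(1.6541) = 5.229

5.23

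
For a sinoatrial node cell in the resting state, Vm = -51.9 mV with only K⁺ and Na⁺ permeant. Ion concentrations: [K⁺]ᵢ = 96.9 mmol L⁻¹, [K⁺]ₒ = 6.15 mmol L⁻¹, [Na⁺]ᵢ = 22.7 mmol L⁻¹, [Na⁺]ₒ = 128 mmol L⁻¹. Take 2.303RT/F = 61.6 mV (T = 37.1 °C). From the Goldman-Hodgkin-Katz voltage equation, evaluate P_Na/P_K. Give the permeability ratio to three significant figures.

0.0623

Let α = P_Na/P_K. GHK: Vm = 61.6·log₁₀[(Kₒ + α·Naₒ)/(Kᵢ + α·Naᵢ)].
10^(Vm/61.6) = 10^(-51.9/61.6) = 0.1437
So 0.1437·(Kᵢ + α·Naᵢ) = Kₒ + α·Naₒ → α = (0.1437·96.9 − 6.15) / (128.0 − 0.1437·22.7)
α = (13.92 − 6.15) / (128.0 − 3.262) = 7.775/124.7 = 0.06233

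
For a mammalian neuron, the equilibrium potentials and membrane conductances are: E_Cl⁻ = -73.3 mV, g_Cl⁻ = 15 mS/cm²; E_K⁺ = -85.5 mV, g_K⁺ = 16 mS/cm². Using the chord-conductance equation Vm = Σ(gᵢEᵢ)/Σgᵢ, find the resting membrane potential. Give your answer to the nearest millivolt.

-80 mV

Σ gᵢEᵢ = 15·(-73.3) + 16·(-85.5) = -2467.50
Σ gᵢ = 15 + 16 = 31
Vm = -2467.50 / 31 = -79.60 mV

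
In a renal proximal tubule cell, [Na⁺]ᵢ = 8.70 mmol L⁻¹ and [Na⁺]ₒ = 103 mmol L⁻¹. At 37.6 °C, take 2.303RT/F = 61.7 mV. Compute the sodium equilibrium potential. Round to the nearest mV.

E = (61.7/z) · log₁₀([Na⁺]_out/[Na⁺]_in) with z = +1.
= (61.7/1) · log₁₀(103/8.70) = 61.70 · log₁₀(11.84)
= 61.70 · (1.0733) = 66.22 mV

66 mV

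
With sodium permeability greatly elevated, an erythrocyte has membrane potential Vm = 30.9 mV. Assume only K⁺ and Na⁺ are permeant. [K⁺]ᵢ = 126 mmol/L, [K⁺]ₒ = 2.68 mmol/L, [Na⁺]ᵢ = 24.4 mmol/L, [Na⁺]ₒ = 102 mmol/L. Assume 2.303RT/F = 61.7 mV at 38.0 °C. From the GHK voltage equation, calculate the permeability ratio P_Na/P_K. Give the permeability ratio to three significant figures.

Let α = P_Na/P_K. GHK: Vm = 61.7·log₁₀[(Kₒ + α·Naₒ)/(Kᵢ + α·Naᵢ)].
10^(Vm/61.7) = 10^(30.9/61.7) = 3.1682
So 3.1682·(Kᵢ + α·Naᵢ) = Kₒ + α·Naₒ → α = (3.1682·126.0 − 2.68) / (102.0 − 3.1682·24.4)
α = (399.2 − 2.68) / (102.0 − 77.3) = 396.5/24.7 = 16.06

16.1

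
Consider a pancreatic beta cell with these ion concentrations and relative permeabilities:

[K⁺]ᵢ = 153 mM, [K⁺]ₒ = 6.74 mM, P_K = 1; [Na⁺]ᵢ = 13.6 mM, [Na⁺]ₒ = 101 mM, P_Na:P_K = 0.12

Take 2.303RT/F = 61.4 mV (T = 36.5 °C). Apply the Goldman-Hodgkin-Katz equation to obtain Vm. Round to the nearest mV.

-56 mV

Vm = 61.4 · log₁₀[(Σ P·[cation]ₒ + Σ P·[anion]ᵢ) / (Σ P·[cation]ᵢ + Σ P·[anion]ₒ)]
Numerator = 1×6.74 + 0.12×101 = 18.86
Denominator = 1×153 + 0.12×13.6 = 154.6
Vm = 61.4 · log₁₀(0.12197) = 61.4 × (-0.9138) = -56.10 mV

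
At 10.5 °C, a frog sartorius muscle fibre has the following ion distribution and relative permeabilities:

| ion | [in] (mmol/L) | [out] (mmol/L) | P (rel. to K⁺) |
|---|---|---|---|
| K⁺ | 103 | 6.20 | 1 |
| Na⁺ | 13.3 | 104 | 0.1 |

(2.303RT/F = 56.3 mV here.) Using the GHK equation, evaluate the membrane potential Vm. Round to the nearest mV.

Vm = 56.3 · log₁₀[(Σ P·[cation]ₒ + Σ P·[anion]ᵢ) / (Σ P·[cation]ᵢ + Σ P·[anion]ₒ)]
Numerator = 1×6.20 + 0.1×104 = 16.6
Denominator = 1×103 + 0.1×13.3 = 104.3
Vm = 56.3 · log₁₀(0.15911) = 56.3 × (-0.7983) = -44.94 mV

-45 mV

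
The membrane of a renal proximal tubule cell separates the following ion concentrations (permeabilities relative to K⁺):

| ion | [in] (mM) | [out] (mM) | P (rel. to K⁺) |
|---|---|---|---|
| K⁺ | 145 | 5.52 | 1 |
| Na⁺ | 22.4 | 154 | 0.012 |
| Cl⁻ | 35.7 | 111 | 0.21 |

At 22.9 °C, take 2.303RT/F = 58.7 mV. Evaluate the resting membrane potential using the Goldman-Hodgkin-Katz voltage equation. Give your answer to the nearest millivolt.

-62 mV

Vm = 58.7 · log₁₀[(Σ P·[cation]ₒ + Σ P·[anion]ᵢ) / (Σ P·[cation]ᵢ + Σ P·[anion]ₒ)]
Numerator = 1×5.52 + 0.012×154 + 0.21×35.7 = 14.86
Denominator = 1×145 + 0.012×22.4 + 0.21×111 = 168.6
Vm = 58.7 · log₁₀(0.088178) = 58.7 × (-1.0546) = -61.91 mV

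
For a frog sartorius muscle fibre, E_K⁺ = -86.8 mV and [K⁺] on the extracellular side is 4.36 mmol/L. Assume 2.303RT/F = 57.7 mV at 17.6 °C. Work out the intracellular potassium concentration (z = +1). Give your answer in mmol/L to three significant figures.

139 mmol/L

Nernst: E = (57.7/1) · log₁₀([out]/[in]), so log₁₀([out]/[in]) = -86.8 × 1 / 57.7 = -1.5043.
[out]/[in] = 10^(-1.5043) = 0.03131.
[in] = 4.36 / 0.03131 = 139.3 mmol/L.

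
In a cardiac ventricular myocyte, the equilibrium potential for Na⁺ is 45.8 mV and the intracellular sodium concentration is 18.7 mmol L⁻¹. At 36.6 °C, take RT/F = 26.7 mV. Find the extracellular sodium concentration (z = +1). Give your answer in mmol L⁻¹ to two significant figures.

100 mmol L⁻¹

Nernst: E = (26.7/1) · ln([out]/[in]), so ln([out]/[in]) = 45.8 × 1 / 26.7 = 1.7154.
[out]/[in] = e^(1.7154) = 5.559.
[out] = 5.559 × 18.7 = 103.9 mmol L⁻¹.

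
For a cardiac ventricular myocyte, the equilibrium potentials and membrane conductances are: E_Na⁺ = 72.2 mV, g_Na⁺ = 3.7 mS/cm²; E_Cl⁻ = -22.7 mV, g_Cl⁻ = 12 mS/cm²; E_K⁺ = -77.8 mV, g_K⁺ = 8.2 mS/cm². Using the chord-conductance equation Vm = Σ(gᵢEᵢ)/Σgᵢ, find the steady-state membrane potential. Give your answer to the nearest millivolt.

Σ gᵢEᵢ = 3.7·(72.2) + 12·(-22.7) + 8.2·(-77.8) = -643.22
Σ gᵢ = 3.7 + 12 + 8.2 = 23.9
Vm = -643.22 / 23.9 = -26.91 mV

-27 mV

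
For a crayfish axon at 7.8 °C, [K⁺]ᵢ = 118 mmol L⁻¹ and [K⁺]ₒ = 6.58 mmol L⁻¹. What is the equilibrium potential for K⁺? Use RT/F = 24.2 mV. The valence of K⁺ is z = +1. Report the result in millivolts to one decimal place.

E = (24.2/z) · ln([K⁺]_out/[K⁺]_in) with z = +1.
= (24.2/1) · ln(6.58/118) = 24.20 · ln(0.05576)
= 24.20 · (-2.8866) = -69.86 mV

-69.9 mV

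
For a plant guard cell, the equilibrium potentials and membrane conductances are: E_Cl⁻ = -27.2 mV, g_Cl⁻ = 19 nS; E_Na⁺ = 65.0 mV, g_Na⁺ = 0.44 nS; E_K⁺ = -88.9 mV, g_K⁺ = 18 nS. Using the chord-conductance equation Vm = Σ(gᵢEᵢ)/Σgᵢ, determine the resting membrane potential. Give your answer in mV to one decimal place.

Σ gᵢEᵢ = 19·(-27.2) + 0.44·(65.0) + 18·(-88.9) = -2088.40
Σ gᵢ = 19 + 0.44 + 18 = 37.44
Vm = -2088.40 / 37.44 = -55.78 mV

-55.8 mV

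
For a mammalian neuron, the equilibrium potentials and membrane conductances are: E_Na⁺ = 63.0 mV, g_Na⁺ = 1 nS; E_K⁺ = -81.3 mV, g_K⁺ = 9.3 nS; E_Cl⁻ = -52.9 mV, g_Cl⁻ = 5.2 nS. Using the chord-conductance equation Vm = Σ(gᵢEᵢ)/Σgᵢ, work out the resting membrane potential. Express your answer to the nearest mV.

Σ gᵢEᵢ = 1·(63.0) + 9.3·(-81.3) + 5.2·(-52.9) = -968.17
Σ gᵢ = 1 + 9.3 + 5.2 = 15.5
Vm = -968.17 / 15.5 = -62.46 mV

-62 mV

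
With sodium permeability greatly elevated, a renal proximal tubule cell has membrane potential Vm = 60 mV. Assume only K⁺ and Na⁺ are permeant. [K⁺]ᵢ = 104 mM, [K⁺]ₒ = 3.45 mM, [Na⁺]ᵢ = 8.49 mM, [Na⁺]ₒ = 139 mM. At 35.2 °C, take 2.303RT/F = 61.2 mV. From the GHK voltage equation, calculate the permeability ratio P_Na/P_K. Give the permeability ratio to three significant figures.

Let α = P_Na/P_K. GHK: Vm = 61.2·log₁₀[(Kₒ + α·Naₒ)/(Kᵢ + α·Naᵢ)].
10^(Vm/61.2) = 10^(60.0/61.2) = 9.5586
So 9.5586·(Kᵢ + α·Naᵢ) = Kₒ + α·Naₒ → α = (9.5586·104.0 − 3.45) / (139.0 − 9.5586·8.49)
α = (994.1 − 3.45) / (139.0 − 81.15) = 990.6/57.85 = 17.12

17.1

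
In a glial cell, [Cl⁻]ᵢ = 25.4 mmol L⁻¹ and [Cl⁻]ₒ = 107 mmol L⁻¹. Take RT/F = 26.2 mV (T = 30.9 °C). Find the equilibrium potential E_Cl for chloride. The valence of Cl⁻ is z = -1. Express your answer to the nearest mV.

-38 mV

E = (26.2/z) · ln([Cl⁻]_out/[Cl⁻]_in) with z = -1.
For an anion, dividing by z = -1 reverses the sign.
= (26.2/-1) · ln(107/25.4) = -26.20 · ln(4.213)
= -26.20 · (1.4381) = -37.68 mV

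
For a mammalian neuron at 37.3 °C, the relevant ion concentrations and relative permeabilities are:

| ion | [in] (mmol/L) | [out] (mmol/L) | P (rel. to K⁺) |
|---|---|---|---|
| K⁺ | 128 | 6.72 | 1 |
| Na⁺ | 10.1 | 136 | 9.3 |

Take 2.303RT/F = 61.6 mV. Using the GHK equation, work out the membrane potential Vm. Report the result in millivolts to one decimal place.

Vm = 61.6 · log₁₀[(Σ P·[cation]ₒ + Σ P·[anion]ᵢ) / (Σ P·[cation]ᵢ + Σ P·[anion]ₒ)]
Numerator = 1×6.72 + 9.3×136 = 1272
Denominator = 1×128 + 9.3×10.1 = 221.9
Vm = 61.6 · log₁₀(5.7294) = 61.6 × (0.7581) = 46.70 mV

46.7 mV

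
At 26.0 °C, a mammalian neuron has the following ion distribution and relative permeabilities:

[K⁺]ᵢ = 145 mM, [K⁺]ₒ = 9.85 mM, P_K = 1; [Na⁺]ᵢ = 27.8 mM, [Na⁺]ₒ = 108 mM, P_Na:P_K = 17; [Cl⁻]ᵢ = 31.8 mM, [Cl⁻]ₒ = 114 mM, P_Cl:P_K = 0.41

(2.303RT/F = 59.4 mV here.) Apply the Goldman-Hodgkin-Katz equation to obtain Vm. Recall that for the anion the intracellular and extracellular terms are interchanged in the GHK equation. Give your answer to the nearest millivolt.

Vm = 59.4 · log₁₀[(Σ P·[cation]ₒ + Σ P·[anion]ᵢ) / (Σ P·[cation]ᵢ + Σ P·[anion]ₒ)]
Numerator = 1×9.85 + 17×108 + 0.41×31.8 = 1859
Denominator = 1×145 + 17×27.8 + 0.41×114 = 664.3
Vm = 59.4 · log₁₀(2.7981) = 59.4 × (0.4469) = 26.54 mV

27 mV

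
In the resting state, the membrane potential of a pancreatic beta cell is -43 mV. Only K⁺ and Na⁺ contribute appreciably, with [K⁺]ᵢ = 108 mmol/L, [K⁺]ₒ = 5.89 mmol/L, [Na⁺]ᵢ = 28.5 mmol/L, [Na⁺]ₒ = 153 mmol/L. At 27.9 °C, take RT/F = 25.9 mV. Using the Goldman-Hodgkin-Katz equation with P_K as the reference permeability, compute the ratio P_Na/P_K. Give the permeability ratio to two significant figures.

0.099

Let α = P_Na/P_K. GHK: Vm = 25.9·ln[(Kₒ + α·Naₒ)/(Kᵢ + α·Naᵢ)].
e^(Vm/25.9) = e^(-43.0/25.9) = 0.19009
So 0.19009·(Kᵢ + α·Naᵢ) = Kₒ + α·Naₒ → α = (0.19009·108.0 − 5.89) / (153.0 − 0.19009·28.5)
α = (20.53 − 5.89) / (153.0 − 5.418) = 14.64/147.6 = 0.0992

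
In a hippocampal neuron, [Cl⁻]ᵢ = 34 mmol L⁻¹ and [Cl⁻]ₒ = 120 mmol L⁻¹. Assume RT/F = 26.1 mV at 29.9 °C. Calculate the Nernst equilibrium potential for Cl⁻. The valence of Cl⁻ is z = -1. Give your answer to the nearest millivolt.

-33 mV

E = (26.1/z) · ln([Cl⁻]_out/[Cl⁻]_in) with z = -1.
For an anion, dividing by z = -1 reverses the sign.
= (26.1/-1) · ln(120/34) = -26.10 · ln(3.529)
= -26.10 · (1.2611) = -32.92 mV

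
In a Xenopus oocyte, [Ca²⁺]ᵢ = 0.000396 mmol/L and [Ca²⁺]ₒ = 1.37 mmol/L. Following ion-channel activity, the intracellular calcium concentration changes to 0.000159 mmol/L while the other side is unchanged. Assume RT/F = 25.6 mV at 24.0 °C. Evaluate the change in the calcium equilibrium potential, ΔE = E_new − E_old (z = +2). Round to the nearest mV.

12 mV

E_old = (25.6/2)·ln(1.37/0.000396) = 104.31 mV
E_new = (25.6/2)·ln(1.37/0.000159) = 115.99 mV
ΔE = 115.99 − (104.31) = 11.68 mV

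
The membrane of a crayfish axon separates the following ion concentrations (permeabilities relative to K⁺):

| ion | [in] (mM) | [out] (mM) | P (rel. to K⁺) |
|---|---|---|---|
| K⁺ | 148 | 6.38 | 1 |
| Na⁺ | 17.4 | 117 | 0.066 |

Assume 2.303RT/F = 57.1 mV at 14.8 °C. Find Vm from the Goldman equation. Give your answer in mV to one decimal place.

Vm = 57.1 · log₁₀[(Σ P·[cation]ₒ + Σ P·[anion]ᵢ) / (Σ P·[cation]ᵢ + Σ P·[anion]ₒ)]
Numerator = 1×6.38 + 0.066×117 = 14.1
Denominator = 1×148 + 0.066×17.4 = 149.1
Vm = 57.1 · log₁₀(0.09455) = 57.1 × (-1.0243) = -58.49 mV

-58.5 mV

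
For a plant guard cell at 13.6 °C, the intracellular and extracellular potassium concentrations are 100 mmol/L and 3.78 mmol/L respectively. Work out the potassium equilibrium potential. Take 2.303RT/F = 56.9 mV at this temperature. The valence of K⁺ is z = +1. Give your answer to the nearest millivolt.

E = (56.9/z) · log₁₀([K⁺]_out/[K⁺]_in) with z = +1.
= (56.9/1) · log₁₀(3.78/100) = 56.90 · log₁₀(0.0378)
= 56.90 · (-1.4225) = -80.94 mV

-81 mV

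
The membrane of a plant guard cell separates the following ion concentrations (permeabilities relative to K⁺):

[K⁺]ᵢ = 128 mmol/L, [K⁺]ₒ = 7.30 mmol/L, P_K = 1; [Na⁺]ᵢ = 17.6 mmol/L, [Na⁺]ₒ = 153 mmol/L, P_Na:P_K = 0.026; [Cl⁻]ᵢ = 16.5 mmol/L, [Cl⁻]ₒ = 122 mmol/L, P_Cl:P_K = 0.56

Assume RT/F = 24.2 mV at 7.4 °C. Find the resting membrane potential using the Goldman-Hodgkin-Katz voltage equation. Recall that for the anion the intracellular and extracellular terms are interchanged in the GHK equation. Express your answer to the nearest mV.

Vm = 24.2 · ln[(Σ P·[cation]ₒ + Σ P·[anion]ᵢ) / (Σ P·[cation]ᵢ + Σ P·[anion]ₒ)]
Numerator = 1×7.30 + 0.026×153 + 0.56×16.5 = 20.52
Denominator = 1×128 + 0.026×17.6 + 0.56×122 = 196.8
Vm = 24.2 · ln(0.10427) = 24.2 × (-2.2608) = -54.71 mV

-55 mV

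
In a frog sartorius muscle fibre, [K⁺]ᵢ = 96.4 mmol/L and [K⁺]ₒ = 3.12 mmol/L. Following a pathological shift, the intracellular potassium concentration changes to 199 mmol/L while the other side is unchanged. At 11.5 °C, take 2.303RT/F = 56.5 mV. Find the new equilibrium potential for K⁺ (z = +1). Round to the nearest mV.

-102 mV

After the shift: [K⁺]_out = 3.12, [K⁺]_in = 199 mmol/L.
E_new = (56.5/1)·log₁₀(3.12/199) = 56.50 · (-1.8047) = -101.97 mV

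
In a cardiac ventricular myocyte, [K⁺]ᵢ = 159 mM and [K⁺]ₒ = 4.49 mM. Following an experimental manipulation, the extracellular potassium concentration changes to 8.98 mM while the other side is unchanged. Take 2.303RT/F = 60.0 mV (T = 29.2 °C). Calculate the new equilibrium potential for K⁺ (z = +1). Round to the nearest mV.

-75 mV

After the shift: [K⁺]_out = 8.98, [K⁺]_in = 159 mM.
E_new = (60.0/1)·log₁₀(8.98/159) = 60.00 · (-1.2481) = -74.89 mV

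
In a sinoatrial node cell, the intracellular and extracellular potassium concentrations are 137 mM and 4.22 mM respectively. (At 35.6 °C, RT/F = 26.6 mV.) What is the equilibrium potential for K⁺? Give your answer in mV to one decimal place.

-92.6 mV

E = (26.6/z) · ln([K⁺]_out/[K⁺]_in) with z = +1.
= (26.6/1) · ln(4.22/137) = 26.60 · ln(0.0308)
= 26.60 · (-3.4801) = -92.57 mV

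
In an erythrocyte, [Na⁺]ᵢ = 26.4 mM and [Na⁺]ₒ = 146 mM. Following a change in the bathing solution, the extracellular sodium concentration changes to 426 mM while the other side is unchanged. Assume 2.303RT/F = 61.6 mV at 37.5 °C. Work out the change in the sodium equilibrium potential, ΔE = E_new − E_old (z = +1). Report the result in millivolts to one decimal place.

E_old = (61.6/1)·log₁₀(146/26.4) = 45.75 mV
E_new = (61.6/1)·log₁₀(426/26.4) = 74.40 mV
ΔE = 74.40 − (45.75) = 28.65 mV

28.6 mV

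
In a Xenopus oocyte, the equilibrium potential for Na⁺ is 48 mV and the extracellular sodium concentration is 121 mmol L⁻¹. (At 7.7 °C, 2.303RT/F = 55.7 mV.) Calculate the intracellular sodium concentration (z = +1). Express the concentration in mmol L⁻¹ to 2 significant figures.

Nernst: E = (55.7/1) · log₁₀([out]/[in]), so log₁₀([out]/[in]) = 48.0 × 1 / 55.7 = 0.8618.
[out]/[in] = 10^(0.8618) = 7.274.
[in] = 121 / 7.274 = 16.64 mmol L⁻¹.

17 mmol L⁻¹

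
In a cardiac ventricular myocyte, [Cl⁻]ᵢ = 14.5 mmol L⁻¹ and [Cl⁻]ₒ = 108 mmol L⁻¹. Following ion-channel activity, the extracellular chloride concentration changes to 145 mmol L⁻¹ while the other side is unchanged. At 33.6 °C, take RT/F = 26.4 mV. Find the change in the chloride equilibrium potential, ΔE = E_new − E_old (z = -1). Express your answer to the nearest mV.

E_old = (26.4/-1)·ln(108/14.5) = -53.01 mV
E_new = (26.4/-1)·ln(145/14.5) = -60.79 mV
ΔE = -60.79 − (-53.01) = -7.78 mV

-8 mV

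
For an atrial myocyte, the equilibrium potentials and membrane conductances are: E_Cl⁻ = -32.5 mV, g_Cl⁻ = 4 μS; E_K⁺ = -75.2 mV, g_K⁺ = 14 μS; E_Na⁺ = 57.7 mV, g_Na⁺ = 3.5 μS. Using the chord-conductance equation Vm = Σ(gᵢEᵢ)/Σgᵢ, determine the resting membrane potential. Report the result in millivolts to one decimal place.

Σ gᵢEᵢ = 4·(-32.5) + 14·(-75.2) + 3.5·(57.7) = -980.85
Σ gᵢ = 4 + 14 + 3.5 = 21.5
Vm = -980.85 / 21.5 = -45.62 mV

-45.6 mV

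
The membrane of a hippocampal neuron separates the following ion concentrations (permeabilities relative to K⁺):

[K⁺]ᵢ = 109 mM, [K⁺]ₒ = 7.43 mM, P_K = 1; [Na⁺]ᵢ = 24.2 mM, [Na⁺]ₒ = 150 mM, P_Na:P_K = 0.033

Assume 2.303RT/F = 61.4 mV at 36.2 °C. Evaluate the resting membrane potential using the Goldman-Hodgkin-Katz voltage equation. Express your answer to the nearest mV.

Vm = 61.4 · log₁₀[(Σ P·[cation]ₒ + Σ P·[anion]ᵢ) / (Σ P·[cation]ᵢ + Σ P·[anion]ₒ)]
Numerator = 1×7.43 + 0.033×150 = 12.38
Denominator = 1×109 + 0.033×24.2 = 109.8
Vm = 61.4 · log₁₀(0.11275) = 61.4 × (-0.9479) = -58.20 mV

-58 mV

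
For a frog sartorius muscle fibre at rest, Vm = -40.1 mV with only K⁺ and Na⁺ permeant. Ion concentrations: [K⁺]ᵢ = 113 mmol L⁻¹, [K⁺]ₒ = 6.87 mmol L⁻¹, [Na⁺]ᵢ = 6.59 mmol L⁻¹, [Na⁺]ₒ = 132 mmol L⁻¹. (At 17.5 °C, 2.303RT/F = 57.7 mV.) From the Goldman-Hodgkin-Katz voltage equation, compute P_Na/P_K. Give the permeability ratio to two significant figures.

Let α = P_Na/P_K. GHK: Vm = 57.7·log₁₀[(Kₒ + α·Naₒ)/(Kᵢ + α·Naᵢ)].
10^(Vm/57.7) = 10^(-40.1/57.7) = 0.20185
So 0.20185·(Kᵢ + α·Naᵢ) = Kₒ + α·Naₒ → α = (0.20185·113.0 − 6.87) / (132.0 − 0.20185·6.59)
α = (22.81 − 6.87) / (132.0 − 1.33) = 15.94/130.7 = 0.122

0.12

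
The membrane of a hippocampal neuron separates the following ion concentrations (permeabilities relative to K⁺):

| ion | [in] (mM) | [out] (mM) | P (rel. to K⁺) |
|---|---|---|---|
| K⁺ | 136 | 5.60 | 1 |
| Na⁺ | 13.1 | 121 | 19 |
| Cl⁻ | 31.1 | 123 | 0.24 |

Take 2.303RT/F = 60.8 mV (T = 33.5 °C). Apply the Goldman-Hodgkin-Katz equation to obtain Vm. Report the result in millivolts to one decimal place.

Vm = 60.8 · log₁₀[(Σ P·[cation]ₒ + Σ P·[anion]ᵢ) / (Σ P·[cation]ᵢ + Σ P·[anion]ₒ)]
Numerator = 1×5.60 + 19×121 + 0.24×31.1 = 2312
Denominator = 1×136 + 19×13.1 + 0.24×123 = 414.4
Vm = 60.8 · log₁₀(5.579) = 60.8 × (0.7466) = 45.39 mV

45.4 mV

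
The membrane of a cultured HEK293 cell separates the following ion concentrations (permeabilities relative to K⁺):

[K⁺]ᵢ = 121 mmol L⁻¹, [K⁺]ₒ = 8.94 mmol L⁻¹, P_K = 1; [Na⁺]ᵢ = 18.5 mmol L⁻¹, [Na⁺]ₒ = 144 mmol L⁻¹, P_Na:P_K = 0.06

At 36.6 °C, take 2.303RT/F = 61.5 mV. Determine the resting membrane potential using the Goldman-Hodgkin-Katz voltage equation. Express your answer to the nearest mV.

-52 mV

Vm = 61.5 · log₁₀[(Σ P·[cation]ₒ + Σ P·[anion]ᵢ) / (Σ P·[cation]ᵢ + Σ P·[anion]ₒ)]
Numerator = 1×8.94 + 0.06×144 = 17.58
Denominator = 1×121 + 0.06×18.5 = 122.1
Vm = 61.5 · log₁₀(0.14397) = 61.5 × (-0.8417) = -51.77 mV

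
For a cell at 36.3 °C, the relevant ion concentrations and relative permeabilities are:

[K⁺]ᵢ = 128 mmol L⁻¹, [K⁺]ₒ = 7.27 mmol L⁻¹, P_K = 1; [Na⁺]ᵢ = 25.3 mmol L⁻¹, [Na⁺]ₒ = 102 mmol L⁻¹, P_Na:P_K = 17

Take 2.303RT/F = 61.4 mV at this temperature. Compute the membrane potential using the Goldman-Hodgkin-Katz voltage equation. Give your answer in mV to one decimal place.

Vm = 61.4 · log₁₀[(Σ P·[cation]ₒ + Σ P·[anion]ᵢ) / (Σ P·[cation]ᵢ + Σ P·[anion]ₒ)]
Numerator = 1×7.27 + 17×102 = 1741
Denominator = 1×128 + 17×25.3 = 558.1
Vm = 61.4 · log₁₀(3.12) = 61.4 × (0.4942) = 30.34 mV

30.3 mV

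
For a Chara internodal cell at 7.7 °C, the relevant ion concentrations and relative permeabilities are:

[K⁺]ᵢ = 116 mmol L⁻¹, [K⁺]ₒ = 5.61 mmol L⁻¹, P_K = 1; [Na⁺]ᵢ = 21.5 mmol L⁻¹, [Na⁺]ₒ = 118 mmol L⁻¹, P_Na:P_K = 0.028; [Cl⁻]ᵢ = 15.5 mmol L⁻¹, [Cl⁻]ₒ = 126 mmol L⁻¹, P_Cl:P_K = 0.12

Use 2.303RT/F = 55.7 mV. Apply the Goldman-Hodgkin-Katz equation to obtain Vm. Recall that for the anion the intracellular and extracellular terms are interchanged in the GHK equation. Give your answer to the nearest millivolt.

-61 mV

Vm = 55.7 · log₁₀[(Σ P·[cation]ₒ + Σ P·[anion]ᵢ) / (Σ P·[cation]ᵢ + Σ P·[anion]ₒ)]
Numerator = 1×5.61 + 0.028×118 + 0.12×15.5 = 10.77
Denominator = 1×116 + 0.028×21.5 + 0.12×126 = 131.7
Vm = 55.7 · log₁₀(0.081793) = 55.7 × (-1.0873) = -60.56 mV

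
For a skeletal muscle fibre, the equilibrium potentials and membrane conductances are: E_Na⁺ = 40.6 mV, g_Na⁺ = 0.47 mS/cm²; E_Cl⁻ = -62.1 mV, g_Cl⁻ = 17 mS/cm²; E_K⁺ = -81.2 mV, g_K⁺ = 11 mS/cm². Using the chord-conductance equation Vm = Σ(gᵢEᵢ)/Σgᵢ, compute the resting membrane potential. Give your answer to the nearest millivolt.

-68 mV

Σ gᵢEᵢ = 0.47·(40.6) + 17·(-62.1) + 11·(-81.2) = -1929.82
Σ gᵢ = 0.47 + 17 + 11 = 28.47
Vm = -1929.82 / 28.47 = -67.78 mV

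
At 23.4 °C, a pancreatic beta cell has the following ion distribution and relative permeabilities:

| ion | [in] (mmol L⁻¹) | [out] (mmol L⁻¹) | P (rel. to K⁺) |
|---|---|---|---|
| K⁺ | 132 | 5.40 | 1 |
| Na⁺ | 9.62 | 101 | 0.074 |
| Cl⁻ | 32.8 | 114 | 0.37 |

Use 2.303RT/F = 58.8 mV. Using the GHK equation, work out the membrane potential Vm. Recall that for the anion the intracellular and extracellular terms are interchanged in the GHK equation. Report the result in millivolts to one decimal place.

-49.7 mV

Vm = 58.8 · log₁₀[(Σ P·[cation]ₒ + Σ P·[anion]ᵢ) / (Σ P·[cation]ᵢ + Σ P·[anion]ₒ)]
Numerator = 1×5.40 + 0.074×101 + 0.37×32.8 = 25.01
Denominator = 1×132 + 0.074×9.62 + 0.37×114 = 174.9
Vm = 58.8 · log₁₀(0.143) = 58.8 × (-0.8447) = -49.67 mV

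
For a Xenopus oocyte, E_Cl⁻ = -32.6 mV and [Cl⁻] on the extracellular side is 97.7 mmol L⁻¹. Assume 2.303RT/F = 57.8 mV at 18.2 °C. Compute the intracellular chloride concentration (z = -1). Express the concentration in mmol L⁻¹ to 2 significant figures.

27 mmol L⁻¹

Nernst: E = (57.8/-1) · log₁₀([out]/[in]), so log₁₀([out]/[in]) = -32.6 × -1 / 57.8 = 0.5640.
[out]/[in] = 10^(0.5640) = 3.664.
[in] = 97.7 / 3.664 = 26.66 mmol L⁻¹.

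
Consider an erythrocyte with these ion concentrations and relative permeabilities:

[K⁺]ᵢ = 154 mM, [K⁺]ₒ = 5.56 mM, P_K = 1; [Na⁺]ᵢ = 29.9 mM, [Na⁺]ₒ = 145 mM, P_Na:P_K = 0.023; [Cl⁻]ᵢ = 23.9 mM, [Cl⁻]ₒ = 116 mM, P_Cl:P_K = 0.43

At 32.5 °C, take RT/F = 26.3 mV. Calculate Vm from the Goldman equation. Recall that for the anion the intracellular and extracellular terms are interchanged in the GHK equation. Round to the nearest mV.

-62 mV

Vm = 26.3 · ln[(Σ P·[cation]ₒ + Σ P·[anion]ᵢ) / (Σ P·[cation]ᵢ + Σ P·[anion]ₒ)]
Numerator = 1×5.56 + 0.023×145 + 0.43×23.9 = 19.17
Denominator = 1×154 + 0.023×29.9 + 0.43×116 = 204.6
Vm = 26.3 · ln(0.09372) = 26.3 × (-2.3674) = -62.26 mV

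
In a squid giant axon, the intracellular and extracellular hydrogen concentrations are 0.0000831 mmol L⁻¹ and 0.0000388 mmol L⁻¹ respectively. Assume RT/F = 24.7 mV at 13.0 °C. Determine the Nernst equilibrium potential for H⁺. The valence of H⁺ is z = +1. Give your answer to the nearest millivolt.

-19 mV

E = (24.7/z) · ln([H⁺]_out/[H⁺]_in) with z = +1.
= (24.7/1) · ln(0.0000388/0.0000831) = 24.70 · ln(0.4669)
= 24.70 · (-0.7616) = -18.81 mV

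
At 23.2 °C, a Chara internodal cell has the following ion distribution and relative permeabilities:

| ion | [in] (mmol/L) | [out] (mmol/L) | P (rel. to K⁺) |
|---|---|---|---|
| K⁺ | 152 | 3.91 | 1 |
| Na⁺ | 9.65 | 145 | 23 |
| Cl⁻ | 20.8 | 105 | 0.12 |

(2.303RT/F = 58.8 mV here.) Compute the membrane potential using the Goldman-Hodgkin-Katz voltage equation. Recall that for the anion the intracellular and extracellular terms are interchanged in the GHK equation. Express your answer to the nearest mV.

55 mV

Vm = 58.8 · log₁₀[(Σ P·[cation]ₒ + Σ P·[anion]ᵢ) / (Σ P·[cation]ᵢ + Σ P·[anion]ₒ)]
Numerator = 1×3.91 + 23×145 + 0.12×20.8 = 3341
Denominator = 1×152 + 23×9.65 + 0.12×105 = 386.6
Vm = 58.8 · log₁₀(8.6442) = 58.8 × (0.9367) = 55.08 mV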